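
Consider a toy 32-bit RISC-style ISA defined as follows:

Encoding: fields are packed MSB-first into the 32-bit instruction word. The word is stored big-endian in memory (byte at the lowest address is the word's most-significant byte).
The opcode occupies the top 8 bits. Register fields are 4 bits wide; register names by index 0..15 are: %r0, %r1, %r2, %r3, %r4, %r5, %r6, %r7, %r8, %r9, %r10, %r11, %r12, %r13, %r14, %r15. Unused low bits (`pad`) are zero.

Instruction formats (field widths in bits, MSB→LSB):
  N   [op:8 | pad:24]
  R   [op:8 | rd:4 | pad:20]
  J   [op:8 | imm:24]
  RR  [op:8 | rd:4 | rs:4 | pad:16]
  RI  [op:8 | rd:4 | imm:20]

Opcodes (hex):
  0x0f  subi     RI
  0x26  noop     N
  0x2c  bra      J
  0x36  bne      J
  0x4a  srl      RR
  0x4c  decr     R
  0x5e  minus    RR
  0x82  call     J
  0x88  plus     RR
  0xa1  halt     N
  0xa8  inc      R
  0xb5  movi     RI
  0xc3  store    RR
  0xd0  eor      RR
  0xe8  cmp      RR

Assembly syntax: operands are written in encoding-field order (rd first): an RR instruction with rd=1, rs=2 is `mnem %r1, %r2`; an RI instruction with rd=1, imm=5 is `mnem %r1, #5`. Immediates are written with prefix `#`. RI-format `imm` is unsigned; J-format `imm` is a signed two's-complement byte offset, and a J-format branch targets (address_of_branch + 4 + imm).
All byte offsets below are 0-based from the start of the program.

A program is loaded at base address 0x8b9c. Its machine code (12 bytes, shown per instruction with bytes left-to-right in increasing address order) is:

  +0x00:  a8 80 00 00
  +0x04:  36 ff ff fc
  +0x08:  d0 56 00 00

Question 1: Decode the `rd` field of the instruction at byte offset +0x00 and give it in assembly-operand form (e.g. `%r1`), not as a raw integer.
+0x00: a8 80 00 00 ⇒ word 0xa8800000 (big)
  top 8b → 0xa8 → inc [R]
  rd: (w>>20)&0xf=0x8 → %r8

%r8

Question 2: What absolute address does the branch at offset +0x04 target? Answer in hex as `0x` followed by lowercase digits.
0x8ba0

@+04  big-endian(36 ff ff fc) = 0x36fffffc
  op=0x36fffffc>>24=0x36 ⇒ bne (J)
  imm@[23:0]=0xfffffc (s24→-4) ⇒ #-4
  target = base 0x8b9c + off 0x04 + 4 + imm -4 = 0x8ba0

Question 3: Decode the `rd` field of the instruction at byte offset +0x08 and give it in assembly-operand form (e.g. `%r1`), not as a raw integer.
%r5

+0x08: d0 56 00 00 ⇒ word 0xd0560000 (big)
  top 8b → 0xd0 → eor [RR]
  rd: (w>>20)&0xf=0x5 → %r5
  rs: (w>>16)&0xf=0x6 → %r6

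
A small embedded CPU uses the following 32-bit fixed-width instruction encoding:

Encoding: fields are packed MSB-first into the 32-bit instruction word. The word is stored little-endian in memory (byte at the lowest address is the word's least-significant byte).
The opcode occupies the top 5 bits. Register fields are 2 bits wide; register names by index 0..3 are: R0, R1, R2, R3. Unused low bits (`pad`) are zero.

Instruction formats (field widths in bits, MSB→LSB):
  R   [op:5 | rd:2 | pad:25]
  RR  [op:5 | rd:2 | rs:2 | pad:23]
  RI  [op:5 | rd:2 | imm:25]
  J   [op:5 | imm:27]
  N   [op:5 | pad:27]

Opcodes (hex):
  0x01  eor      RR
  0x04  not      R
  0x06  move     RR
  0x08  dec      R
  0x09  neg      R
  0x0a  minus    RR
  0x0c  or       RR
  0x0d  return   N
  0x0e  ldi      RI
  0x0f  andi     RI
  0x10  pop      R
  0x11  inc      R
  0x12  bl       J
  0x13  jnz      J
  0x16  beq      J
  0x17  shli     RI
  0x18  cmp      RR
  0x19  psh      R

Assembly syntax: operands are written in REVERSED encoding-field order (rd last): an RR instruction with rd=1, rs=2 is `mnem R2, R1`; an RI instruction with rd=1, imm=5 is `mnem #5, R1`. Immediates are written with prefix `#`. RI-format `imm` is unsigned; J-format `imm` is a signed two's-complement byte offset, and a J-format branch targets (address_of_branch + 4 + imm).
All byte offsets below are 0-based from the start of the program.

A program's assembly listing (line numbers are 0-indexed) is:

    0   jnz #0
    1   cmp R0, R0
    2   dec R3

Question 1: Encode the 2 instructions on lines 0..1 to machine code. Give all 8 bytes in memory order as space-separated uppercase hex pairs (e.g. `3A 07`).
00 00 00 98 00 00 00 C0

L0: jnz op=0x13:5|imm=0:27 ⇒ 0x98000000 ⇒ little 00 00 00 98
L1: cmp op=0x18:5|rd=0:2|rs=0:2|pad=0:23 ⇒ 0xc0000000 ⇒ little 00 00 00 c0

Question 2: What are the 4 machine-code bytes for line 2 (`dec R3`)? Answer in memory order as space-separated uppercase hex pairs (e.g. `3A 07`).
00 00 00 46

2. dec fields op=0x8:5|rd=3:2|pad=0:25 → word 46000000h → 00 00 00 46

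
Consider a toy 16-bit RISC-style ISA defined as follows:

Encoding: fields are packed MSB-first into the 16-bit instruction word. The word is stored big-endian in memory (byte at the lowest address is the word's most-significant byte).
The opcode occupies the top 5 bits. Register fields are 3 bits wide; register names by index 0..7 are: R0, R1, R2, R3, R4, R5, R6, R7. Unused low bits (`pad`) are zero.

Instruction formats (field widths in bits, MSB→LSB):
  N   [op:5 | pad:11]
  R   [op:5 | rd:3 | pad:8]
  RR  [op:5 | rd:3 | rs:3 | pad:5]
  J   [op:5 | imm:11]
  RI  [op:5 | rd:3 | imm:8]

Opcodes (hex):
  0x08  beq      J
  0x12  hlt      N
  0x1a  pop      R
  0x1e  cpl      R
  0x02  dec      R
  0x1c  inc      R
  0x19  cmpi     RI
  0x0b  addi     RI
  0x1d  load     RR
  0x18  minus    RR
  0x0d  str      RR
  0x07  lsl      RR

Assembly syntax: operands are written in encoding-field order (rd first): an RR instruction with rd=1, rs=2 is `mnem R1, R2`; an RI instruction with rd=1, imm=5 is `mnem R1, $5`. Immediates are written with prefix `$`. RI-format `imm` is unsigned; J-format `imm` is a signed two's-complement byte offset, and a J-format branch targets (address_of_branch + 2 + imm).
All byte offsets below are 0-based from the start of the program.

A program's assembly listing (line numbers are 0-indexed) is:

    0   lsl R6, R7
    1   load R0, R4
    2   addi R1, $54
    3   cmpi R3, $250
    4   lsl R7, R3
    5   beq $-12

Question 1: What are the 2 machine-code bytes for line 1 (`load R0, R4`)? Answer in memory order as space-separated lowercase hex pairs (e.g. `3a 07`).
e8 80

1. load fields op=0x1d:5|rd=0:3|rs=4:3|pad=0:5 → word e880h → e8 80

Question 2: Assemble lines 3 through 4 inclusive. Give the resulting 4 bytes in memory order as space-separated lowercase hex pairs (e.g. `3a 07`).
3. cmpi fields op=0x19:5|rd=3:3|imm=250:8 → word cbfah → cb fa
4. lsl fields op=0x7:5|rd=7:3|rs=3:3|pad=0:5 → word 3f60h → 3f 60

cb fa 3f 60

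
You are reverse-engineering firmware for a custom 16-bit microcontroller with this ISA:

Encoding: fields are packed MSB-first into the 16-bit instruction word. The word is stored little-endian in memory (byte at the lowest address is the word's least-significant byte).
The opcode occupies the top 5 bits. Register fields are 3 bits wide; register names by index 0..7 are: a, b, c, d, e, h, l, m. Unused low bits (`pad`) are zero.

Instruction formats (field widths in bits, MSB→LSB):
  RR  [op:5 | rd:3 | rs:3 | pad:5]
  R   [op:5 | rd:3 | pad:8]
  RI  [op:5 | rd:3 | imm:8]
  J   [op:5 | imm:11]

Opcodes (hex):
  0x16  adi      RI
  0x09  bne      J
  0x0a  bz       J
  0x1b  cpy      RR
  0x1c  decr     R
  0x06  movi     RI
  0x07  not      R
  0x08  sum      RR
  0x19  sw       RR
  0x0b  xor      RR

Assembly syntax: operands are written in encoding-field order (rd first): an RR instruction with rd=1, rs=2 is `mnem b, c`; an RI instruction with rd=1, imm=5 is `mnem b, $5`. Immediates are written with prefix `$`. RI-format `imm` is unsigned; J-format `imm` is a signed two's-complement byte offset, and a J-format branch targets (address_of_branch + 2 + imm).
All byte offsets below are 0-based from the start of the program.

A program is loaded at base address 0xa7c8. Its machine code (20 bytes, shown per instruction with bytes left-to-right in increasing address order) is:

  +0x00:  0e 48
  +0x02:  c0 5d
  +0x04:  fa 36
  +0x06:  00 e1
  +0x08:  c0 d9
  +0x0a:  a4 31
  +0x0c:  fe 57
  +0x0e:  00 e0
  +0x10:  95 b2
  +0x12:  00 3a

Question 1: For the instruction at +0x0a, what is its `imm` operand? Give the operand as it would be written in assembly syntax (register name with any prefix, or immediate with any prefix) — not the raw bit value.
$164

+0x0a: a4 31 ⇒ word 0x31a4 (little)
  opcode bits[15:11]=0x6: movi/RI
  [10:8] rd=1 = b
  [7:0] imm=164 = $164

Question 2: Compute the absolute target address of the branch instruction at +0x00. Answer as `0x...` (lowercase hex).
[00] 0e 48 → 0x480e
  op=0x480e>>11=0x9 ⇒ bne (J)
  [10:0] imm=14 = $14
  target = base 0xa7c8 + off 0x00 + 2 + imm 14 = 0xa7d8

0xa7d8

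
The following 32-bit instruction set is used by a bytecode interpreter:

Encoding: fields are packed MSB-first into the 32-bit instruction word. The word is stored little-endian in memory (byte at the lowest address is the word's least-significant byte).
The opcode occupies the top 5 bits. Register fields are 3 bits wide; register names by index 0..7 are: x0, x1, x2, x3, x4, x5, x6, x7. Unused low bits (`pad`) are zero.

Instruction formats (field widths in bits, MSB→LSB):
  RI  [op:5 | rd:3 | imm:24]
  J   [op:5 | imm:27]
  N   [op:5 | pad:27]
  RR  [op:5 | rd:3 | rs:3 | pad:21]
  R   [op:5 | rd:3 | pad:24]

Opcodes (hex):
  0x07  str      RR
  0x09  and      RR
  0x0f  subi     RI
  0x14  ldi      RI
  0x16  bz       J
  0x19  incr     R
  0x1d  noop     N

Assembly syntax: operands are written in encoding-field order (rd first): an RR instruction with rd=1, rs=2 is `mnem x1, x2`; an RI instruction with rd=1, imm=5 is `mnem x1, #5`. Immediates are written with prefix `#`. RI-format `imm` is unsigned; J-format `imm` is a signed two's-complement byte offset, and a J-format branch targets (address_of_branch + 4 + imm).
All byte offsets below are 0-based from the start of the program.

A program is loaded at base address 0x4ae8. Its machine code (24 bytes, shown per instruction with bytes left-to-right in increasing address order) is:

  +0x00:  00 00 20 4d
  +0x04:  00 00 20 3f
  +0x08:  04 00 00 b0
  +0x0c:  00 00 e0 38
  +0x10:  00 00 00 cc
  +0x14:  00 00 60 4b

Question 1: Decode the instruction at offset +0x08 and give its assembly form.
@+08  little-endian(04 00 00 b0) = 0xb0000004
  op=0xb0000004>>27=0x16 ⇒ bz (J)
  [26:0] imm=4 = #4

bz #4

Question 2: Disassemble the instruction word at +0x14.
off 0x14: read 00 00 60 4b as little → 0x4b600000
  opcode bits[31:27]=0x9: and/RR
  rd: (w>>24)&0x7=0x3 → x3
  rs: (w>>21)&0x7=0x3 → x3

and x3, x3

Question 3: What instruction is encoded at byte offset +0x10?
+0x10: 00 00 00 cc ⇒ word 0xcc000000 (little)
  op=0xcc000000>>27=0x19 ⇒ incr (R)
  rd: (w>>24)&0x7=0x4 → x4

incr x4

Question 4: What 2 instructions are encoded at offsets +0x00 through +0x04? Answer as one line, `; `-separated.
and x5, x1; str x7, x1

+0x00: 00 00 20 4d ⇒ word 0x4d200000 (little)
  top 5b → 0x9 → and [RR]
  rd: (w>>24)&0x7=0x5 → x5
  rs: (w>>21)&0x7=0x1 → x1
+0x04: 00 00 20 3f ⇒ word 0x3f200000 (little)
  top 5b → 0x7 → str [RR]
  rd: (w>>24)&0x7=0x7 → x7
  rs: (w>>21)&0x7=0x1 → x1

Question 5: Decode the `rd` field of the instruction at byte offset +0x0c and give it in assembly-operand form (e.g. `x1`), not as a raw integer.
@+0c  little-endian(00 00 e0 38) = 0x38e00000
  op=0x38e00000>>27=0x7 ⇒ str (RR)
  rd: (w>>24)&0x7=0x0 → x0
  rs: (w>>21)&0x7=0x7 → x7

x0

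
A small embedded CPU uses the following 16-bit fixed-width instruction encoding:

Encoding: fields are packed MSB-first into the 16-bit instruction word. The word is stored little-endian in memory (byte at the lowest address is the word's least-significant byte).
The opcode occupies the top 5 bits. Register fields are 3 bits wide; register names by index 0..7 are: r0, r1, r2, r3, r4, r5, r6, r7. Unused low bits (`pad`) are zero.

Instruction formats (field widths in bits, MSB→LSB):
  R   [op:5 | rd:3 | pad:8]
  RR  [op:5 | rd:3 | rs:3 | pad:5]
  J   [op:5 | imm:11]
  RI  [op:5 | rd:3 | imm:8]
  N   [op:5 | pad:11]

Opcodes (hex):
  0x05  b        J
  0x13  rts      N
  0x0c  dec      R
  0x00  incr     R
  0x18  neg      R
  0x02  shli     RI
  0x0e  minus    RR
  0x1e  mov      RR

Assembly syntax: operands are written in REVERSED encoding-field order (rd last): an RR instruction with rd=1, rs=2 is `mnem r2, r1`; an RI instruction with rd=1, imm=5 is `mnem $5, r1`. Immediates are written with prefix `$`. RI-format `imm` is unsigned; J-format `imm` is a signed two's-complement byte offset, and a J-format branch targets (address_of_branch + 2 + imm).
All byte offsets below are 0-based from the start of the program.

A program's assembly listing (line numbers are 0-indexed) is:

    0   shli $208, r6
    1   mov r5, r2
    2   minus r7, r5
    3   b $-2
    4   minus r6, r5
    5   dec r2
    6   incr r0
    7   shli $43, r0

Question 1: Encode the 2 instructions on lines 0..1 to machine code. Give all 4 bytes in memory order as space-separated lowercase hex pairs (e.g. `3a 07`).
d0 16 a0 f2

0. shli fields op=0x2:5|rd=6:3|imm=208:8 → word 16d0h → d0 16
1. mov fields op=0x1e:5|rd=2:3|rs=5:3|pad=0:5 → word f2a0h → a0 f2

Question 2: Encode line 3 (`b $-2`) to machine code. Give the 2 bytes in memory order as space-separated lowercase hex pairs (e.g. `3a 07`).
line 3 (b): pack op=0x5:5|imm=-2:11 = 0x2ffe; little→ fe 2f

fe 2f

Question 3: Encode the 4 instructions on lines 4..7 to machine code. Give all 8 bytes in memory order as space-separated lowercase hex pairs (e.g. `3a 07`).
c0 75 00 62 00 00 2b 10

L4: minus op=0xe:5|rd=5:3|rs=6:3|pad=0:5 ⇒ 0x75c0 ⇒ little c0 75
L5: dec op=0xc:5|rd=2:3|pad=0:8 ⇒ 0x6200 ⇒ little 00 62
L6: incr op=0x0:5|rd=0:3|pad=0:8 ⇒ 0x0000 ⇒ little 00 00
L7: shli op=0x2:5|rd=0:3|imm=43:8 ⇒ 0x102b ⇒ little 2b 10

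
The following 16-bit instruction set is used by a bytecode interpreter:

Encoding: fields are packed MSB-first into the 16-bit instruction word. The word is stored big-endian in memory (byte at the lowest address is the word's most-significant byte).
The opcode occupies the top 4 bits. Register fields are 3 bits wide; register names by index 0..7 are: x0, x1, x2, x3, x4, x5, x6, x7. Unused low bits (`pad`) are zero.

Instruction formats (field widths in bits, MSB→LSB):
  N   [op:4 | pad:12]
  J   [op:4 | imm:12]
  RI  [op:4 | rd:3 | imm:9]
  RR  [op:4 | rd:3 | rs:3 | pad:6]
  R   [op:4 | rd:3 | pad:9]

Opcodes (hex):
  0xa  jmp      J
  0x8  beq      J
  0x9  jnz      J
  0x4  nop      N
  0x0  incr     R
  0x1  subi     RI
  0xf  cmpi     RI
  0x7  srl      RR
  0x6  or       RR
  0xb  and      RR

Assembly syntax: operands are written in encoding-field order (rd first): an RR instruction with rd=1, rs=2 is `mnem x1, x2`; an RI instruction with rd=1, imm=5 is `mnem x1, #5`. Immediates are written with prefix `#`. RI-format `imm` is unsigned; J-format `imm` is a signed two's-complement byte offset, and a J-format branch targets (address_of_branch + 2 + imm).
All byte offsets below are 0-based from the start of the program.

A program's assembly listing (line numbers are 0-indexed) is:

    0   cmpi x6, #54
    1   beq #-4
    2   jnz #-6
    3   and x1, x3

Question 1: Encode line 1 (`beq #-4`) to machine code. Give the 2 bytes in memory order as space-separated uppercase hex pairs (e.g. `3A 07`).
8F FC

1. beq fields op=0x8:4|imm=-4:12 → word 8ffch → 8f fc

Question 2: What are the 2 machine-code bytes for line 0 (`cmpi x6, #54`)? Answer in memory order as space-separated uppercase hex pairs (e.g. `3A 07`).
FC 36

L0: cmpi op=0xf:4|rd=6:3|imm=54:9 ⇒ 0xfc36 ⇒ big fc 36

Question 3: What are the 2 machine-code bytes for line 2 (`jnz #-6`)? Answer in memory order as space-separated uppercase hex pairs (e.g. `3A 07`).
9F FA

line 2 (jnz): pack op=0x9:4|imm=-6:12 = 0x9ffa; big→ 9f fa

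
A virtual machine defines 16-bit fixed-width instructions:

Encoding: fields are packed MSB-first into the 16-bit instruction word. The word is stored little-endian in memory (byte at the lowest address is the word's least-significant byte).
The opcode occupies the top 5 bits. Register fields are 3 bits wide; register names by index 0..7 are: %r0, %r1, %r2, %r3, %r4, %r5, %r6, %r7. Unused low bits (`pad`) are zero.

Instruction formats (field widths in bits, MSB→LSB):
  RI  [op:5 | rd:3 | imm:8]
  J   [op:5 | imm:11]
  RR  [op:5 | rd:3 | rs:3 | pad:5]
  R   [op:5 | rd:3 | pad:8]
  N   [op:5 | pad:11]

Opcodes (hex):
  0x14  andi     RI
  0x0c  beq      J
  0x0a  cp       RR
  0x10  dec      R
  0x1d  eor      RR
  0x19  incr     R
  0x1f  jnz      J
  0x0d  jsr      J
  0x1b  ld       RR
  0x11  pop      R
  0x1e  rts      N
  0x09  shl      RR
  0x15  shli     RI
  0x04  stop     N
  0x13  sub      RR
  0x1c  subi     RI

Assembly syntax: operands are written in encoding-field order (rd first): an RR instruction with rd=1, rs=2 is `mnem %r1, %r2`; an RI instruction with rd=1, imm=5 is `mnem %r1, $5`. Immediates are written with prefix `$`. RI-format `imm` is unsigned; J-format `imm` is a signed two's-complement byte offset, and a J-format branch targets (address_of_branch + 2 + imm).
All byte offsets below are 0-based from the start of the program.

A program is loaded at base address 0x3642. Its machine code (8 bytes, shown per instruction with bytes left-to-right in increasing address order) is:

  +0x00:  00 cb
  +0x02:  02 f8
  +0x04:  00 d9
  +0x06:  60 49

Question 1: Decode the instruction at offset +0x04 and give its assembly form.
ld %r1, %r0

off 0x04: read 00 d9 as little → 0xd900
  top 5b → 0x1b → ld [RR]
  rd@[10:8]=0x1 ⇒ %r1
  rs@[7:5]=0x0 ⇒ %r0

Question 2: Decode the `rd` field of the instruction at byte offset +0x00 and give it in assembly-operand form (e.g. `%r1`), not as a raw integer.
%r3

[00] 00 cb → 0xcb00
  op=0xcb00>>11=0x19 ⇒ incr (R)
  [10:8] rd=3 = %r3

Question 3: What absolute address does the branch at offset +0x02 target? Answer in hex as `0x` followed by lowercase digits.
@+02  little-endian(02 f8) = 0xf802
  opcode bits[15:11]=0x1f: jnz/J
  [10:0] imm=2 = $2
  target = base 0x3642 + off 0x02 + 2 + imm 2 = 0x3648

0x3648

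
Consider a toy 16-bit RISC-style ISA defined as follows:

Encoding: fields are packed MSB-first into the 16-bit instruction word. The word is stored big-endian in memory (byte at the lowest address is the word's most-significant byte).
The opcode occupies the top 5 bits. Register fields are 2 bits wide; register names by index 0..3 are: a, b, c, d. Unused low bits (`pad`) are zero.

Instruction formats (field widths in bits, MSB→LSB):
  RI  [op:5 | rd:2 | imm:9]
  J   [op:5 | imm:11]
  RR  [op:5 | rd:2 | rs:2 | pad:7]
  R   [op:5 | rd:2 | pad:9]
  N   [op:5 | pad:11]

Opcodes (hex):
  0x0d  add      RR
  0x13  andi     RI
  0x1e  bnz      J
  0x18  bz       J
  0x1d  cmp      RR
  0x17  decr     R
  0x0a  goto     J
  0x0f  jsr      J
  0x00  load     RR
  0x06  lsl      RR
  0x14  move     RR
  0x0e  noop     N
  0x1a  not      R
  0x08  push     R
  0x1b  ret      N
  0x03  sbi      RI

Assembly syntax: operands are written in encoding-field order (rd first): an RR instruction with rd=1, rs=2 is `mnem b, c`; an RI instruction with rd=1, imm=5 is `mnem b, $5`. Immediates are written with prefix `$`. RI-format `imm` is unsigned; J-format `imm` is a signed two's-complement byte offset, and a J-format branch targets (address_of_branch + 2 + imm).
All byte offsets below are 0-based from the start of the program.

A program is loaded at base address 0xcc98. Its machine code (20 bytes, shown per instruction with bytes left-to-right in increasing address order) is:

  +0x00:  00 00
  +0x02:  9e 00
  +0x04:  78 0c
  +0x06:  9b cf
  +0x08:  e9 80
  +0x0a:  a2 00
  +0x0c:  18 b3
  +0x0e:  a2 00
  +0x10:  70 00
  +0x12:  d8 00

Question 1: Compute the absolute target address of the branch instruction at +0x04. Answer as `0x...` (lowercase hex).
@+04  big-endian(78 0c) = 0x780c
  top 5b → 0xf → jsr [J]
  imm@[10:0]=0xc ⇒ $12
  target = base 0xcc98 + off 0x04 + 2 + imm 12 = 0xccaa

0xccaa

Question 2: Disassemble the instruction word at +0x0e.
off 0x0e: read a2 00 as big → 0xa200
  op=0xa200>>11=0x14 ⇒ move (RR)
  rd@[10:9]=0x1 ⇒ b
  rs@[8:7]=0x0 ⇒ a

move b, a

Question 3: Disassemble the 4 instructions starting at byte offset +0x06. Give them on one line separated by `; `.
[06] 9b cf → 0x9bcf
  op=0x9bcf>>11=0x13 ⇒ andi (RI)
  rd: (w>>9)&0x3=0x1 → b
  imm: (w>>0)&0x1ff=0x1cf → $463
[08] e9 80 → 0xe980
  op=0xe980>>11=0x1d ⇒ cmp (RR)
  rd: (w>>9)&0x3=0x0 → a
  rs: (w>>7)&0x3=0x3 → d
[0a] a2 00 → 0xa200
  op=0xa200>>11=0x14 ⇒ move (RR)
  rd: (w>>9)&0x3=0x1 → b
  rs: (w>>7)&0x3=0x0 → a
[0c] 18 b3 → 0x18b3
  op=0x18b3>>11=0x3 ⇒ sbi (RI)
  rd: (w>>9)&0x3=0x0 → a
  imm: (w>>0)&0x1ff=0xb3 → $179

andi b, $463; cmp a, d; move b, a; sbi a, $179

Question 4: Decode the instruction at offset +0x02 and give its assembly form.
andi d, $0

@+02  big-endian(9e 00) = 0x9e00
  top 5b → 0x13 → andi [RI]
  rd: (w>>9)&0x3=0x3 → d
  imm: (w>>0)&0x1ff=0x0 → $0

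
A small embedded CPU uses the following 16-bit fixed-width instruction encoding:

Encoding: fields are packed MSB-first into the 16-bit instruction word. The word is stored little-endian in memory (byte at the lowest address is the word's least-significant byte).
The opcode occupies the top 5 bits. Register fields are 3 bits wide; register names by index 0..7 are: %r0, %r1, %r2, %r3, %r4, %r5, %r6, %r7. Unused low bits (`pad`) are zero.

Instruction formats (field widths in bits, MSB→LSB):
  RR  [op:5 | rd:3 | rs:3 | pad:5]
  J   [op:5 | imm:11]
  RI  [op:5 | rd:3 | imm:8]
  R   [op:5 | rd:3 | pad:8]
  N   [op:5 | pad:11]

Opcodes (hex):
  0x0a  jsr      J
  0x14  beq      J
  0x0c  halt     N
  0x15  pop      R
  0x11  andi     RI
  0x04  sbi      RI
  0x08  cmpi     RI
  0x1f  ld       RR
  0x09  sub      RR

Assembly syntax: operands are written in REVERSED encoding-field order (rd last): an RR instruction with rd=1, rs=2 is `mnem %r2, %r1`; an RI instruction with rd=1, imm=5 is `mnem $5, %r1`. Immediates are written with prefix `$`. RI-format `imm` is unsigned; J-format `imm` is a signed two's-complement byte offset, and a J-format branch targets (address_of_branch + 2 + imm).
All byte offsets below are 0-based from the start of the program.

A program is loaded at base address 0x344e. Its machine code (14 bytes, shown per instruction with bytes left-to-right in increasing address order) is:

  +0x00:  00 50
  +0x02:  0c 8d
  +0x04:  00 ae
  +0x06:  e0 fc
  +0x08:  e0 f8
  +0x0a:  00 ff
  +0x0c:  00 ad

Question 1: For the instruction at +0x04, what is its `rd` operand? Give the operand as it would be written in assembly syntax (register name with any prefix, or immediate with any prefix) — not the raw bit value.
%r6

[04] 00 ae → 0xae00
  op=0xae00>>11=0x15 ⇒ pop (R)
  rd: (w>>8)&0x7=0x6 → %r6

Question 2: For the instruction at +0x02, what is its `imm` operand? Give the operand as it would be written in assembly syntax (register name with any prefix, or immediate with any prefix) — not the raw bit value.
@+02  little-endian(0c 8d) = 0x8d0c
  top 5b → 0x11 → andi [RI]
  rd: (w>>8)&0x7=0x5 → %r5
  imm: (w>>0)&0xff=0xc → $12

$12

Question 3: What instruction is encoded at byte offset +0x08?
ld %r7, %r0

[08] e0 f8 → 0xf8e0
  top 5b → 0x1f → ld [RR]
  rd: (w>>8)&0x7=0x0 → %r0
  rs: (w>>5)&0x7=0x7 → %r7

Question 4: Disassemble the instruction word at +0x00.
jsr $0

off 0x00: read 00 50 as little → 0x5000
  opcode bits[15:11]=0xa: jsr/J
  [10:0] imm=0 = $0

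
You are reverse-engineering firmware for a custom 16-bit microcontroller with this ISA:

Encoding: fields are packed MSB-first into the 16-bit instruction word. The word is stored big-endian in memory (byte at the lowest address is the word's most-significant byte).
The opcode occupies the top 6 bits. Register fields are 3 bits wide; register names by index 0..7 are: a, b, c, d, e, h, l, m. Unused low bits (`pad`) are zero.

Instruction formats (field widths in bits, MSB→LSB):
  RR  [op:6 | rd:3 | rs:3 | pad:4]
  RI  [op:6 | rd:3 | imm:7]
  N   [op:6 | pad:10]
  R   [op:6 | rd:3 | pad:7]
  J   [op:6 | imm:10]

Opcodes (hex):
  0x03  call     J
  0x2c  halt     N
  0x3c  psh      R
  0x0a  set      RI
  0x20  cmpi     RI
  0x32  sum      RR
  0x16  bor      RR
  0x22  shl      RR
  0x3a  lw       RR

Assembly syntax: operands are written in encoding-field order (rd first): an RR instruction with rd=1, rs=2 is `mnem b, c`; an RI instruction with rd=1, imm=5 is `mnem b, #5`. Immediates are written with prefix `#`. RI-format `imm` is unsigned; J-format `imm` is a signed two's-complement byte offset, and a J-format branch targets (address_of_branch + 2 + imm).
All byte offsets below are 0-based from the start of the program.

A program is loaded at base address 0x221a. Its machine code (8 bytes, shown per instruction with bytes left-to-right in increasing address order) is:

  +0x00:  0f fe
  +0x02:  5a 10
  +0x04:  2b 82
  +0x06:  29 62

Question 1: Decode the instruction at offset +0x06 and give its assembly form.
@+06  big-endian(29 62) = 0x2962
  opcode bits[15:10]=0xa: set/RI
  rd: (w>>7)&0x7=0x2 → c
  imm: (w>>0)&0x7f=0x62 → #98

set c, #98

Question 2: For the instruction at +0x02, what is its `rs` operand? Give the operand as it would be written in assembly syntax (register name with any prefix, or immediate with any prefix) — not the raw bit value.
b

[02] 5a 10 → 0x5a10
  top 6b → 0x16 → bor [RR]
  rd: (w>>7)&0x7=0x4 → e
  rs: (w>>4)&0x7=0x1 → b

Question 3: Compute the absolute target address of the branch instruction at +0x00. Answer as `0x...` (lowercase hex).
0x221a

off 0x00: read 0f fe as big → 0x0ffe
  op=0x0ffe>>10=0x3 ⇒ call (J)
  imm@[9:0]=0x3fe (s10→-2) ⇒ #-2
  target = base 0x221a + off 0x00 + 2 + imm -2 = 0x221a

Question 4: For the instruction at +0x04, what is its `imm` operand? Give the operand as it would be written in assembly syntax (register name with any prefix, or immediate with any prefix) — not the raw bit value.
off 0x04: read 2b 82 as big → 0x2b82
  top 6b → 0xa → set [RI]
  [9:7] rd=7 = m
  [6:0] imm=2 = #2

#2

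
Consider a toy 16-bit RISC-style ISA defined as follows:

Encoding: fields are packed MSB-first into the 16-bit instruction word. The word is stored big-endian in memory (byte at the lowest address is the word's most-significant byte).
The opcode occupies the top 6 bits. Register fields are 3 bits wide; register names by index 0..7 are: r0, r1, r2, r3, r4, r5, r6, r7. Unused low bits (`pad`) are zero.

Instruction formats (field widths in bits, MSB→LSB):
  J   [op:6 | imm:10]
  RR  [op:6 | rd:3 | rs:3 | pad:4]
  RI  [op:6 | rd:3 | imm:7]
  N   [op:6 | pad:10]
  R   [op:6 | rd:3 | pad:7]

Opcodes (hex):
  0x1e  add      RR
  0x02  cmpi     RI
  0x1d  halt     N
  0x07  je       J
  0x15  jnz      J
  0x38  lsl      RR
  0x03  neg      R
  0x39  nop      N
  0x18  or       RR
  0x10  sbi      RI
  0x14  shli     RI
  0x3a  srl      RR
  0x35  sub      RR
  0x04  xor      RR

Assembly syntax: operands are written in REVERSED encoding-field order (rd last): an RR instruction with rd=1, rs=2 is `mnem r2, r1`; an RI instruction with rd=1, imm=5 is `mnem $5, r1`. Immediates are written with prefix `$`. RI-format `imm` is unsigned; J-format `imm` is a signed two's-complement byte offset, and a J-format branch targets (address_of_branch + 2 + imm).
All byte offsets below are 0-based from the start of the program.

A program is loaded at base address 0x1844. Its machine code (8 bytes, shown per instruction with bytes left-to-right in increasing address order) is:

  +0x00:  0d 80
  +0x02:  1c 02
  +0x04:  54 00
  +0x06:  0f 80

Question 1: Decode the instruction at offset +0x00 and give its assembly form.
neg r3

off 0x00: read 0d 80 as big → 0x0d80
  top 6b → 0x3 → neg [R]
  rd@[9:7]=0x3 ⇒ r3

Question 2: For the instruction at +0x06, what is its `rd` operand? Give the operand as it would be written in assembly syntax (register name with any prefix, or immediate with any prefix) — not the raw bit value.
r7

+0x06: 0f 80 ⇒ word 0x0f80 (big)
  top 6b → 0x3 → neg [R]
  rd@[9:7]=0x7 ⇒ r7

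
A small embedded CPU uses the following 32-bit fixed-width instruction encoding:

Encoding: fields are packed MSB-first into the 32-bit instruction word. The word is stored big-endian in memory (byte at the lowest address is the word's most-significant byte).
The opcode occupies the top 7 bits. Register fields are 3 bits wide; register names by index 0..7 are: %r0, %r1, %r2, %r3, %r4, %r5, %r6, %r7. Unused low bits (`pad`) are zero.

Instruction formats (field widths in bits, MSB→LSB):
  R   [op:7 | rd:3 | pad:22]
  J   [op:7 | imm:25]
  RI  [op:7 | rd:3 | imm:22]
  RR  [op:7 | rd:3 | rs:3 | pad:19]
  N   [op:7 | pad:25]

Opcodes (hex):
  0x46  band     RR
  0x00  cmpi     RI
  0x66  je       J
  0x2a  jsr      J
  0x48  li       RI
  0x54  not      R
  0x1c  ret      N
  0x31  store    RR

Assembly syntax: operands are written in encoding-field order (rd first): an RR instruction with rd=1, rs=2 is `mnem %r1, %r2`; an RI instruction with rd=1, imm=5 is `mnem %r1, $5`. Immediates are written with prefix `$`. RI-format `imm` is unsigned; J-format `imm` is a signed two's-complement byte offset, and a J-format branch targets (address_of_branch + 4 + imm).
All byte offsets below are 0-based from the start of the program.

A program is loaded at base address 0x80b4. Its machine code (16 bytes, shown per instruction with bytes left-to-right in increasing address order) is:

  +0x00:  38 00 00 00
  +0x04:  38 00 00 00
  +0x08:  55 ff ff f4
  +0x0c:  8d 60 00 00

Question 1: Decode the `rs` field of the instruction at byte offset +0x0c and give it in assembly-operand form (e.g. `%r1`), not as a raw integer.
%r4

+0x0c: 8d 60 00 00 ⇒ word 0x8d600000 (big)
  opcode bits[31:25]=0x46: band/RR
  [24:22] rd=5 = %r5
  [21:19] rs=4 = %r4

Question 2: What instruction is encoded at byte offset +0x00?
+0x00: 38 00 00 00 ⇒ word 0x38000000 (big)
  op=0x38000000>>25=0x1c ⇒ ret (N)

ret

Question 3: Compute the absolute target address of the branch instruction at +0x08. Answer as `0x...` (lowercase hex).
[08] 55 ff ff f4 → 0x55fffff4
  top 7b → 0x2a → jsr [J]
  imm: (w>>0)&0x1ffffff=0x1fffff4 (s25→-12) → $-12
  target = base 0x80b4 + off 0x08 + 4 + imm -12 = 0x80b4

0x80b4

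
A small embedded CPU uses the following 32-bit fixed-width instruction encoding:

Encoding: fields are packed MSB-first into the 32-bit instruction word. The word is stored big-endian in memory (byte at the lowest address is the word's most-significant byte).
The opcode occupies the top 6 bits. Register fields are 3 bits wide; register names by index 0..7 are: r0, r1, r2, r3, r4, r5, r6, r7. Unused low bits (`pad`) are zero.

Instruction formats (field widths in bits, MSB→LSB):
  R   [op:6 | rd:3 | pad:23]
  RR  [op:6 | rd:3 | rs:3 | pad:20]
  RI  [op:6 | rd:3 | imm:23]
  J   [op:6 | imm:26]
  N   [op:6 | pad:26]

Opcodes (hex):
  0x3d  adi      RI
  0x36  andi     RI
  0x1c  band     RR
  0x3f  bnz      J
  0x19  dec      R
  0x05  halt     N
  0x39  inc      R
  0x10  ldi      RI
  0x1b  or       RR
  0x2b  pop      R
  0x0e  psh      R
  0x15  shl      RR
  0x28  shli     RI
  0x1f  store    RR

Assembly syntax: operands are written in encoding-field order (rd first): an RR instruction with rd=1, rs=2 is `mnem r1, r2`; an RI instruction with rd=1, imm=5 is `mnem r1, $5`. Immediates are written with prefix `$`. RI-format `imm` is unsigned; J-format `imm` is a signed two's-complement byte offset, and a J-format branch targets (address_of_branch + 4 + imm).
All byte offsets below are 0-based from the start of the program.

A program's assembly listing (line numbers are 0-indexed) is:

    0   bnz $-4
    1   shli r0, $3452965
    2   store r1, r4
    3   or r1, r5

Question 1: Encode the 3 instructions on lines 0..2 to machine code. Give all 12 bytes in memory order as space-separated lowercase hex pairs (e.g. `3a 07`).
L0: bnz op=0x3f:6|imm=-4:26 ⇒ 0xfffffffc ⇒ big ff ff ff fc
L1: shli op=0x28:6|rd=0:3|imm=3452965:23 ⇒ 0xa034b025 ⇒ big a0 34 b0 25
L2: store op=0x1f:6|rd=1:3|rs=4:3|pad=0:20 ⇒ 0x7cc00000 ⇒ big 7c c0 00 00

ff ff ff fc a0 34 b0 25 7c c0 00 00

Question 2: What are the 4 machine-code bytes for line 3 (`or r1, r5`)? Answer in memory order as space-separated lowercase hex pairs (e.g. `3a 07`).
6c d0 00 00

L3: or op=0x1b:6|rd=1:3|rs=5:3|pad=0:20 ⇒ 0x6cd00000 ⇒ big 6c d0 00 00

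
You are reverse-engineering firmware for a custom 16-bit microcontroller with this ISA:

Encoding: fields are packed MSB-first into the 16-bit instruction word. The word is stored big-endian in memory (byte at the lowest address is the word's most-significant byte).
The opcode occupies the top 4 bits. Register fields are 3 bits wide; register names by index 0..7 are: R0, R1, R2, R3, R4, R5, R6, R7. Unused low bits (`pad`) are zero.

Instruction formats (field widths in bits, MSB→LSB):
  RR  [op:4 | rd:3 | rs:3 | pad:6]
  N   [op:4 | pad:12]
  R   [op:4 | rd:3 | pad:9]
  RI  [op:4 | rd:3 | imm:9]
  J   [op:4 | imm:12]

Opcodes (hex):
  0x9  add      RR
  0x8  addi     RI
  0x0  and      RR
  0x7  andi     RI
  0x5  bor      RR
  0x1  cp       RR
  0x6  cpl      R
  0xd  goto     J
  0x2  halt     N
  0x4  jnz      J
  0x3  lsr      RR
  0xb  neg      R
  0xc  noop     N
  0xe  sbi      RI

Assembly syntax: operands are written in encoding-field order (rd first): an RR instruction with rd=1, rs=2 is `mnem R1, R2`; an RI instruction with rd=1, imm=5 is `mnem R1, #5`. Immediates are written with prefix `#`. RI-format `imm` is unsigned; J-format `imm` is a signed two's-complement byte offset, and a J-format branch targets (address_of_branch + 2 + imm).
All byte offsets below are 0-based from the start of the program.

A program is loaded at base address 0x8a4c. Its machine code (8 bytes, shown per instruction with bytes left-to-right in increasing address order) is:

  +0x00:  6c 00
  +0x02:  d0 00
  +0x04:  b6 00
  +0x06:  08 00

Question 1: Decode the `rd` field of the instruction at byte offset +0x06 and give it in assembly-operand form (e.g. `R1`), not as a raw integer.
[06] 08 00 → 0x0800
  top 4b → 0x0 → and [RR]
  rd@[11:9]=0x4 ⇒ R4
  rs@[8:6]=0x0 ⇒ R0

R4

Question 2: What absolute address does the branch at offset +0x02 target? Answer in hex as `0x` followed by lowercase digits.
0x8a50

+0x02: d0 00 ⇒ word 0xd000 (big)
  op=0xd000>>12=0xd ⇒ goto (J)
  imm: (w>>0)&0xfff=0x0 → #0
  target = base 0x8a4c + off 0x02 + 2 + imm 0 = 0x8a50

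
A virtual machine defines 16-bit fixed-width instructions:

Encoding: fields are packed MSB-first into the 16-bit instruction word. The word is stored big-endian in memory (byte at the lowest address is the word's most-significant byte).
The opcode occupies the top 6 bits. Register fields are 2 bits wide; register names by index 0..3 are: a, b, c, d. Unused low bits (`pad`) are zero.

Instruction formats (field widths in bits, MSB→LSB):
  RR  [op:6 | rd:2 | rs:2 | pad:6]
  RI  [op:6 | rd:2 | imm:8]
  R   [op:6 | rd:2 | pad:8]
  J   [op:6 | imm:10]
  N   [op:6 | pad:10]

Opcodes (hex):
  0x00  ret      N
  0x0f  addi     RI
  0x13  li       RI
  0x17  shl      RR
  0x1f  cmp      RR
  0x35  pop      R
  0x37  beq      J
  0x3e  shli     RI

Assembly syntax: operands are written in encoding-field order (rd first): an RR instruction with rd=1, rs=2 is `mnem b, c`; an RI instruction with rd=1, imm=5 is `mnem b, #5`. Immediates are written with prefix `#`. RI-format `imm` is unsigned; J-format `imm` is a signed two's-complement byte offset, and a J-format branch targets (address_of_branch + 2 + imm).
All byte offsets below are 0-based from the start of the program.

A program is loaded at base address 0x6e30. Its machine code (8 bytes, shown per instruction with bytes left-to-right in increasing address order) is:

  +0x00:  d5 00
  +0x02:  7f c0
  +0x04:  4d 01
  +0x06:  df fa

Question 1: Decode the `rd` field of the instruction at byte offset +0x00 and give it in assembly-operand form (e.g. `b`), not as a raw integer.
b

@+00  big-endian(d5 00) = 0xd500
  opcode bits[15:10]=0x35: pop/R
  rd@[9:8]=0x1 ⇒ b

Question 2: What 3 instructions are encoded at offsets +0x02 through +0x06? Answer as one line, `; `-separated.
cmp d, d; li b, #1; beq #-6

@+02  big-endian(7f c0) = 0x7fc0
  op=0x7fc0>>10=0x1f ⇒ cmp (RR)
  rd: (w>>8)&0x3=0x3 → d
  rs: (w>>6)&0x3=0x3 → d
@+04  big-endian(4d 01) = 0x4d01
  op=0x4d01>>10=0x13 ⇒ li (RI)
  rd: (w>>8)&0x3=0x1 → b
  imm: (w>>0)&0xff=0x1 → #1
@+06  big-endian(df fa) = 0xdffa
  op=0xdffa>>10=0x37 ⇒ beq (J)
  imm: (w>>0)&0x3ff=0x3fa (s10→-6) → #-6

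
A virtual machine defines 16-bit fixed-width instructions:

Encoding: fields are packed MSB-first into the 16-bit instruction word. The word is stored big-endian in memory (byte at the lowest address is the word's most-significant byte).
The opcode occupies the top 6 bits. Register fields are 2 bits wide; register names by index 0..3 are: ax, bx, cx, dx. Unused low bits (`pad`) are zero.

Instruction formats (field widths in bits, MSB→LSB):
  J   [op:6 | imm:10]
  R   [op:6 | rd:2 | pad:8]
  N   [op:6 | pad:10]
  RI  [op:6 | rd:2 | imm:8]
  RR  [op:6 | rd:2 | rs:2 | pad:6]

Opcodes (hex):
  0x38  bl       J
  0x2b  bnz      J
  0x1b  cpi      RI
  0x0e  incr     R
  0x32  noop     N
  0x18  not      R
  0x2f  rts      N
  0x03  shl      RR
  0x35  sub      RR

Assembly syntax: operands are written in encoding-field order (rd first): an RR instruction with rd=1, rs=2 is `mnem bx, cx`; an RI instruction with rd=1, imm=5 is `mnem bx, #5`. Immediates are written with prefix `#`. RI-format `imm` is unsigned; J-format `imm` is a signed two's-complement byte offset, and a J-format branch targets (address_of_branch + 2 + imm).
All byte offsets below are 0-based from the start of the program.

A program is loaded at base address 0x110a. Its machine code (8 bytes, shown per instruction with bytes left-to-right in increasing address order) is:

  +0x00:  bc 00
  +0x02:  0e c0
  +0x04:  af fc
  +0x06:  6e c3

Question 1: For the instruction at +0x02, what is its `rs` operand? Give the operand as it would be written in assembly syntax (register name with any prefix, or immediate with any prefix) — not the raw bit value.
@+02  big-endian(0e c0) = 0x0ec0
  op=0x0ec0>>10=0x3 ⇒ shl (RR)
  rd@[9:8]=0x2 ⇒ cx
  rs@[7:6]=0x3 ⇒ dx

dx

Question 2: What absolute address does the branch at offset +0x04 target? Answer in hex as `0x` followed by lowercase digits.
0x110c

@+04  big-endian(af fc) = 0xaffc
  op=0xaffc>>10=0x2b ⇒ bnz (J)
  imm: (w>>0)&0x3ff=0x3fc (s10→-4) → #-4
  target = base 0x110a + off 0x04 + 2 + imm -4 = 0x110c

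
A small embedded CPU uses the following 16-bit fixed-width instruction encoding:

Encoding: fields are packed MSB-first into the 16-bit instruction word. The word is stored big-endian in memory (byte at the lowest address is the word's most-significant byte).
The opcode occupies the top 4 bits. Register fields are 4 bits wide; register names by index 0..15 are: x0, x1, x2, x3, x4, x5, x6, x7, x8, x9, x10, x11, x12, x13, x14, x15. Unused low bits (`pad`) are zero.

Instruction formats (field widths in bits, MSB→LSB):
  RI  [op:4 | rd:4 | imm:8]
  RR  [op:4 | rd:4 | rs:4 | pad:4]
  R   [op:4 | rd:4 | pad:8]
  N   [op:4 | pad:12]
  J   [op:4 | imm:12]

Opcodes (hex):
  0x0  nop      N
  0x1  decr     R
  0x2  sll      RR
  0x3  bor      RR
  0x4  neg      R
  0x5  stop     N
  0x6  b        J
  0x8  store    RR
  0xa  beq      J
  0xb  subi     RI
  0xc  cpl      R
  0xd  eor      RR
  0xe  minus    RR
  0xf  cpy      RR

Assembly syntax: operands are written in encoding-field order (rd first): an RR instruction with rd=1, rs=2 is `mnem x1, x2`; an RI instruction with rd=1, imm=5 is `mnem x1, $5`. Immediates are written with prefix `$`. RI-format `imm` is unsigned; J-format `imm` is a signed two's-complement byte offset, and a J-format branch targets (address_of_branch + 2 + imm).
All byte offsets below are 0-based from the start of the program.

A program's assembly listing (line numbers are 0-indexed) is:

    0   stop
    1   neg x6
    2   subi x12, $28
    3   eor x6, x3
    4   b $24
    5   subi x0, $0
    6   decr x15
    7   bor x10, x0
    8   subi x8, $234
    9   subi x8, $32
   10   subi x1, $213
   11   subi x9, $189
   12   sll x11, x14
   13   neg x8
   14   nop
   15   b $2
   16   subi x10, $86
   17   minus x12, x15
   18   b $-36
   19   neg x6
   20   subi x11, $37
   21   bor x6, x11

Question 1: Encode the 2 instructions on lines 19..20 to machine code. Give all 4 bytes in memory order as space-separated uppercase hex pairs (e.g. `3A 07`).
L19: neg op=0x4:4|rd=6:4|pad=0:8 ⇒ 0x4600 ⇒ big 46 00
L20: subi op=0xb:4|rd=11:4|imm=37:8 ⇒ 0xbb25 ⇒ big bb 25

46 00 BB 25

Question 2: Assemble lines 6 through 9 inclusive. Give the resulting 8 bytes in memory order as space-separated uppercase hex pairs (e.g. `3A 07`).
L6: decr op=0x1:4|rd=15:4|pad=0:8 ⇒ 0x1f00 ⇒ big 1f 00
L7: bor op=0x3:4|rd=10:4|rs=0:4|pad=0:4 ⇒ 0x3a00 ⇒ big 3a 00
L8: subi op=0xb:4|rd=8:4|imm=234:8 ⇒ 0xb8ea ⇒ big b8 ea
L9: subi op=0xb:4|rd=8:4|imm=32:8 ⇒ 0xb820 ⇒ big b8 20

1F 00 3A 00 B8 EA B8 20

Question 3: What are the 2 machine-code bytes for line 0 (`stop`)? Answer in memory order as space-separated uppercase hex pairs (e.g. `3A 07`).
50 00

L0: stop op=0x5:4|pad=0:12 ⇒ 0x5000 ⇒ big 50 00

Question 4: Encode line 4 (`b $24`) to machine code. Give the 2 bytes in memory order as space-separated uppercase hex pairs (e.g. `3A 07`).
60 18

4. b fields op=0x6:4|imm=24:12 → word 6018h → 60 18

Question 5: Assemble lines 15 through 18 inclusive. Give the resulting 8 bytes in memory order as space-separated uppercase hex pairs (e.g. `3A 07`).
60 02 BA 56 EC F0 6F DC

15. b fields op=0x6:4|imm=2:12 → word 6002h → 60 02
16. subi fields op=0xb:4|rd=10:4|imm=86:8 → word ba56h → ba 56
17. minus fields op=0xe:4|rd=12:4|rs=15:4|pad=0:4 → word ecf0h → ec f0
18. b fields op=0x6:4|imm=-36:12 → word 6fdch → 6f dc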